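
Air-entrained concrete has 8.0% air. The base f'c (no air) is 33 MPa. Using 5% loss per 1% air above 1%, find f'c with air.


Strength loss = (8.0 - 1) * 5 = 35.0%
f'c = 33 * (1 - 35.0/100)
= 21.45 MPa

21.45


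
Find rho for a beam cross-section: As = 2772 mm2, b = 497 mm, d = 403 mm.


rho = As / (b * d)
= 2772 / (497 * 403)
= 0.0138

0.0138


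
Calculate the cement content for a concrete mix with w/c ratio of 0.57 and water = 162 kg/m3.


Cement = water / (w/c)
= 162 / 0.57
= 284.2 kg/m3

284.2


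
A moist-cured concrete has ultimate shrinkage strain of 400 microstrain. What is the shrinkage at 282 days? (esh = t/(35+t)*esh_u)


esh(282) = 282 / (35 + 282) * 400
= 282 / 317 * 400
= 355.8 microstrain

355.8


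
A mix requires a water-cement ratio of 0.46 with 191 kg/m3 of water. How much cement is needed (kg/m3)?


Cement = water / (w/c)
= 191 / 0.46
= 415.2 kg/m3

415.2


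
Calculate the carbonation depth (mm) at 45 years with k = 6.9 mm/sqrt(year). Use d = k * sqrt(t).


depth = k * sqrt(t)
= 6.9 * sqrt(45)
= 46.29 mm

46.29


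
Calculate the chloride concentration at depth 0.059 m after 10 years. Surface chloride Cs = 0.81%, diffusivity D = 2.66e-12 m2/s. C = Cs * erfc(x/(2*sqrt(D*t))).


t_seconds = 10 * 365.25 * 24 * 3600 = 315576000.0 s
arg = 0.059 / (2 * sqrt(2.66e-12 * 315576000.0))
= 1.0182
erfc(1.0182) = 0.1499
C = 0.81 * 0.1499 = 0.1214%

0.1214


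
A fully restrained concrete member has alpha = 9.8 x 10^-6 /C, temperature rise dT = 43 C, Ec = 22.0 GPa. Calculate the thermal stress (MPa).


sigma = alpha * dT * Ec
= 9.8e-6 * 43 * 22.0 * 1000
= 9.271 MPa

9.271


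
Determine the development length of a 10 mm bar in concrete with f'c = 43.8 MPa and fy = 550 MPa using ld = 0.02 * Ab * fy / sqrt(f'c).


Ab = pi * 10^2 / 4 = 78.54 mm2
ld = 0.02 * 78.54 * 550 / sqrt(43.8)
= 130.5 mm

130.5


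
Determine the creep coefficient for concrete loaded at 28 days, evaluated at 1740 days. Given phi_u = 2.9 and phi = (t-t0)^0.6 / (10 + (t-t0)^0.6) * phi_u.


dt = 1740 - 28 = 1712
phi = 1712^0.6 / (10 + 1712^0.6) * 2.9
= 2.601

2.601


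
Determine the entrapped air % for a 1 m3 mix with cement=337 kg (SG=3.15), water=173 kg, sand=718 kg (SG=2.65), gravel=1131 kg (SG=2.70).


Vol cement = 337 / (3.15 * 1000) = 0.106984 m3
Vol water = 173 / 1000 = 0.173 m3
Vol sand = 718 / (2.65 * 1000) = 0.270943 m3
Vol gravel = 1131 / (2.70 * 1000) = 0.418889 m3
Total solid + water volume = 0.969816 m3
Air = (1 - 0.969816) * 100 = 3.02%

3.02


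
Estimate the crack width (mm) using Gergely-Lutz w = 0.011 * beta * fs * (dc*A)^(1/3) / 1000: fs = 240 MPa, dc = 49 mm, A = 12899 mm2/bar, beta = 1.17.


w = 0.011 * beta * fs * (dc * A)^(1/3) / 1000
= 0.011 * 1.17 * 240 * (49 * 12899)^(1/3) / 1000
= 0.265 mm

0.265


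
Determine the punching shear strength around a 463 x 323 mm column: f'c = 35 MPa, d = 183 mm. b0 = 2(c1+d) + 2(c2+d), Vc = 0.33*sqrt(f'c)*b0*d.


b0 = 2*(463 + 183) + 2*(323 + 183) = 2304 mm
Vc = 0.33 * sqrt(35) * 2304 * 183 / 1000
= 823.15 kN

823.15


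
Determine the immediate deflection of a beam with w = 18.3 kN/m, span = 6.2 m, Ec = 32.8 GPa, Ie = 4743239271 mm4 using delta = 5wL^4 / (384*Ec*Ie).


Convert: L = 6.2 m = 6200 mm, Ec = 32.8 GPa = 32800 MPa
delta = 5 * 18.3 * 6200^4 / (384 * 32800 * 4743239271)
= 2.26 mm

2.26


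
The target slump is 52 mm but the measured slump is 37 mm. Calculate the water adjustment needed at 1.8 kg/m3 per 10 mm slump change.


Difference = 52 - 37 = 15 mm
Water adjustment = 15 * 1.8 / 10 = 2.7 kg/m3

2.7


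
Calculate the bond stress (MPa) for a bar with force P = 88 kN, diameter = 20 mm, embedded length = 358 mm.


u = P / (pi * db * ld)
= 88 * 1000 / (pi * 20 * 358)
= 3.912 MPa

3.912


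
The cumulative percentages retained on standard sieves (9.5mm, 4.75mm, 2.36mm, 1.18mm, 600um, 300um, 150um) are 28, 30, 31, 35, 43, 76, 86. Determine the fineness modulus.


FM = sum(cumulative % retained) / 100
= 329 / 100
= 3.29

3.29


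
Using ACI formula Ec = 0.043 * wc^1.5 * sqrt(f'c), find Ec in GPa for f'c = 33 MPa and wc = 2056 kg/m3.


Ec = 0.043 * 2056^1.5 * sqrt(33) / 1000
= 23.03 GPa

23.03


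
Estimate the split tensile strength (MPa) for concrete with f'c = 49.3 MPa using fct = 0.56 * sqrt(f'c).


fct = 0.56 * sqrt(49.3)
= 0.56 * 7.021
= 3.932 MPa

3.932


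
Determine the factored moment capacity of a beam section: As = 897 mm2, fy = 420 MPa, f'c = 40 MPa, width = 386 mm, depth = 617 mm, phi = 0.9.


a = As * fy / (0.85 * f'c * b)
= 897 * 420 / (0.85 * 40 * 386)
= 28.7062 mm
Mn = As * fy * (d - a/2) / 10^6
= 227.0412 kN-m
phi*Mn = 0.9 * 227.0412 = 204.34 kN-m

204.34


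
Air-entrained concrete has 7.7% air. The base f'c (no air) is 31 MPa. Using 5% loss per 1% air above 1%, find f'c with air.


Strength loss = (7.7 - 1) * 5 = 33.5%
f'c = 31 * (1 - 33.5/100)
= 20.62 MPa

20.62


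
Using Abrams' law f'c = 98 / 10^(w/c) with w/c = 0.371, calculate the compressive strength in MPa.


f'c = 98 / 10^0.371
= 98 / 2.35
= 41.71 MPa

41.71


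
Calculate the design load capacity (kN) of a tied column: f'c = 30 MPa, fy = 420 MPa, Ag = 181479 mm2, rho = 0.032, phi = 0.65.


Ast = rho * Ag = 0.032 * 181479 = 5807.328 mm2
phi*Pn = 0.65 * 0.80 * (0.85 * 30 * (181479 - 5807.328) + 420 * 5807.328) / 1000
= 3597.73 kN

3597.73


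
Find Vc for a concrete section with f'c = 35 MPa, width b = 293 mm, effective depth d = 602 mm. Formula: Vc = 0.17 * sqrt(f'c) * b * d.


Vc = 0.17 * sqrt(35) * 293 * 602 / 1000
= 177.4 kN

177.4


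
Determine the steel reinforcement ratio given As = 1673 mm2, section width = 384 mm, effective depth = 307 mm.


rho = As / (b * d)
= 1673 / (384 * 307)
= 0.0142

0.0142


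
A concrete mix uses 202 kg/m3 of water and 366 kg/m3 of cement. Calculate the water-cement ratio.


w/c = water / cement
w/c = 202 / 366 = 0.552

0.552


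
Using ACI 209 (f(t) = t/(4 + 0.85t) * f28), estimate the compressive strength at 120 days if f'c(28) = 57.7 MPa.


f(120) = 120 / (4 + 0.85 * 120) * 57.7
= 120 / 106.0 * 57.7
= 65.32 MPa

65.32


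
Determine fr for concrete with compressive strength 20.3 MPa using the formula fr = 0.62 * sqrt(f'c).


fr = 0.62 * sqrt(20.3)
= 2.793 MPa

2.793


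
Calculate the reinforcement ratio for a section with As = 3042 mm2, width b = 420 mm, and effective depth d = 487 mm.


rho = As / (b * d)
= 3042 / (420 * 487)
= 0.0149

0.0149


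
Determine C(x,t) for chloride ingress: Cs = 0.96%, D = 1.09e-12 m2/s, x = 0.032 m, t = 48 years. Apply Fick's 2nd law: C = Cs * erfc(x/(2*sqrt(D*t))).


t_seconds = 48 * 365.25 * 24 * 3600 = 1514764800.0 s
arg = 0.032 / (2 * sqrt(1.09e-12 * 1514764800.0))
= 0.3938
erfc(0.3938) = 0.5776
C = 0.96 * 0.5776 = 0.5545%

0.5545


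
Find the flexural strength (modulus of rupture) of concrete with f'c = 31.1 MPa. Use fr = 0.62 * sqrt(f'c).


fr = 0.62 * sqrt(31.1)
= 3.458 MPa

3.458


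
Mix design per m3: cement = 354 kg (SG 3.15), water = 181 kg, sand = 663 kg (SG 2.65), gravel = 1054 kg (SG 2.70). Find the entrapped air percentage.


Vol cement = 354 / (3.15 * 1000) = 0.112381 m3
Vol water = 181 / 1000 = 0.181 m3
Vol sand = 663 / (2.65 * 1000) = 0.250189 m3
Vol gravel = 1054 / (2.70 * 1000) = 0.39037 m3
Total solid + water volume = 0.93394 m3
Air = (1 - 0.93394) * 100 = 6.61%

6.61


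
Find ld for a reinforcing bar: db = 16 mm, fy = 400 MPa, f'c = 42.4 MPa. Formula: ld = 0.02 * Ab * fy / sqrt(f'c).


Ab = pi * 16^2 / 4 = 201.062 mm2
ld = 0.02 * 201.062 * 400 / sqrt(42.4)
= 247.0 mm

247.0


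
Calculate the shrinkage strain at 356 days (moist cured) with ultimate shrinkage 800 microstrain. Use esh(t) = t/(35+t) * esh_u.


esh(356) = 356 / (35 + 356) * 800
= 356 / 391 * 800
= 728.4 microstrain

728.4


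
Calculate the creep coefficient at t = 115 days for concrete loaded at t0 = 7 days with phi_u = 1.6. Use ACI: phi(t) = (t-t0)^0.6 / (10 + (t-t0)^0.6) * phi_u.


dt = 115 - 7 = 108
phi = 108^0.6 / (10 + 108^0.6) * 1.6
= 0.998

0.998


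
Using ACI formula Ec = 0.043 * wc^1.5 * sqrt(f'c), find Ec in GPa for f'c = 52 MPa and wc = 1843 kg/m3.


Ec = 0.043 * 1843^1.5 * sqrt(52) / 1000
= 24.53 GPa

24.53


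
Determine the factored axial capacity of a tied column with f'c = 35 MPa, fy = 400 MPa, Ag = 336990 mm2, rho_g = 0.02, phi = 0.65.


Ast = rho * Ag = 0.02 * 336990 = 6739.8 mm2
phi*Pn = 0.65 * 0.80 * (0.85 * 35 * (336990 - 6739.8) + 400 * 6739.8) / 1000
= 6510.85 kN

6510.85


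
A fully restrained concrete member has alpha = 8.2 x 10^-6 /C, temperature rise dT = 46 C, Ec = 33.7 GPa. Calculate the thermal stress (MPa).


sigma = alpha * dT * Ec
= 8.2e-6 * 46 * 33.7 * 1000
= 12.712 MPa

12.712


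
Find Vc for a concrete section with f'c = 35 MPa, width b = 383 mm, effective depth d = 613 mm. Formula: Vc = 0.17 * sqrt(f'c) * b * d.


Vc = 0.17 * sqrt(35) * 383 * 613 / 1000
= 236.13 kN

236.13


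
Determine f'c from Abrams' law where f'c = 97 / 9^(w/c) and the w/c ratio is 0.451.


f'c = 97 / 9^0.451
= 97 / 2.694
= 36.01 MPa

36.01


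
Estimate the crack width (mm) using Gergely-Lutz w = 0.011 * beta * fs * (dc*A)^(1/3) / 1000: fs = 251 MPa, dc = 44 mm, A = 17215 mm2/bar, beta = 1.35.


w = 0.011 * beta * fs * (dc * A)^(1/3) / 1000
= 0.011 * 1.35 * 251 * (44 * 17215)^(1/3) / 1000
= 0.34 mm

0.34


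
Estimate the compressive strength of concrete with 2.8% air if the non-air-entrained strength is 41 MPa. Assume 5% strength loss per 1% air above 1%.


Strength loss = (2.8 - 1) * 5 = 9.0%
f'c = 41 * (1 - 9.0/100)
= 37.31 MPa

37.31


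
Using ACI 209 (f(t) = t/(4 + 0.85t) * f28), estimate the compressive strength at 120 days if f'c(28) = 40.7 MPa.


f(120) = 120 / (4 + 0.85 * 120) * 40.7
= 120 / 106.0 * 40.7
= 46.08 MPa

46.08


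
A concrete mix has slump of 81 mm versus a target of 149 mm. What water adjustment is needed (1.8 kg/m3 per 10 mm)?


Difference = 149 - 81 = 68 mm
Water adjustment = 68 * 1.8 / 10 = 12.2 kg/m3

12.2


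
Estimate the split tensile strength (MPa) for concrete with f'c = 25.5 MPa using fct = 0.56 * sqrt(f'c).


fct = 0.56 * sqrt(25.5)
= 0.56 * 5.05
= 2.828 MPa

2.828


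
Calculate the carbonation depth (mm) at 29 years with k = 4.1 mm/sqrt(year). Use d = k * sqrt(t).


depth = k * sqrt(t)
= 4.1 * sqrt(29)
= 22.08 mm

22.08


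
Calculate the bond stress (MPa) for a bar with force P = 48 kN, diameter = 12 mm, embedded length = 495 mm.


u = P / (pi * db * ld)
= 48 * 1000 / (pi * 12 * 495)
= 2.572 MPa

2.572


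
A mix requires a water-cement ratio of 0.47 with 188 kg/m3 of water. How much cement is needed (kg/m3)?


Cement = water / (w/c)
= 188 / 0.47
= 400.0 kg/m3

400.0


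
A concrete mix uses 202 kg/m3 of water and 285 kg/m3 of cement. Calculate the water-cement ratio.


w/c = water / cement
w/c = 202 / 285 = 0.709

0.709


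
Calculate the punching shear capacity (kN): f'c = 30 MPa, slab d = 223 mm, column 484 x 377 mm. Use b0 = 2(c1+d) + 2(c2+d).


b0 = 2*(484 + 223) + 2*(377 + 223) = 2614 mm
Vc = 0.33 * sqrt(30) * 2614 * 223 / 1000
= 1053.62 kN

1053.62


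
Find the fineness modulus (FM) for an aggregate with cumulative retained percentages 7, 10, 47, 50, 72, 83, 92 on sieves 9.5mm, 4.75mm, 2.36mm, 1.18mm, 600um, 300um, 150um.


FM = sum(cumulative % retained) / 100
= 361 / 100
= 3.61

3.61


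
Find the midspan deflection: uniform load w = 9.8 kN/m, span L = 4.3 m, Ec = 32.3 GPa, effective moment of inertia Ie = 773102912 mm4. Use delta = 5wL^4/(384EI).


Convert: L = 4.3 m = 4300 mm, Ec = 32.3 GPa = 32300 MPa
delta = 5 * 9.8 * 4300^4 / (384 * 32300 * 773102912)
= 1.75 mm

1.75


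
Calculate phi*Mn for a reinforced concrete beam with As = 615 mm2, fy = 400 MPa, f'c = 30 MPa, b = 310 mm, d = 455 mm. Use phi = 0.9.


a = As * fy / (0.85 * f'c * b)
= 615 * 400 / (0.85 * 30 * 310)
= 31.1195 mm
Mn = As * fy * (d - a/2) / 10^6
= 108.1023 kN-m
phi*Mn = 0.9 * 108.1023 = 97.29 kN-m

97.29


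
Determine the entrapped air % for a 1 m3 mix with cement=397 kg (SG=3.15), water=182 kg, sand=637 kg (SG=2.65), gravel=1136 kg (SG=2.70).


Vol cement = 397 / (3.15 * 1000) = 0.126032 m3
Vol water = 182 / 1000 = 0.182 m3
Vol sand = 637 / (2.65 * 1000) = 0.240377 m3
Vol gravel = 1136 / (2.70 * 1000) = 0.420741 m3
Total solid + water volume = 0.96915 m3
Air = (1 - 0.96915) * 100 = 3.09%

3.09


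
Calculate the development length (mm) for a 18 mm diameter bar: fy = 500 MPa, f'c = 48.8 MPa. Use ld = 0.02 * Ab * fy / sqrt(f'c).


Ab = pi * 18^2 / 4 = 254.469 mm2
ld = 0.02 * 254.469 * 500 / sqrt(48.8)
= 364.3 mm

364.3


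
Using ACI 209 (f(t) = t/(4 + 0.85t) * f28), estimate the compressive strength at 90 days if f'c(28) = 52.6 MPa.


f(90) = 90 / (4 + 0.85 * 90) * 52.6
= 90 / 80.5 * 52.6
= 58.81 MPa

58.81


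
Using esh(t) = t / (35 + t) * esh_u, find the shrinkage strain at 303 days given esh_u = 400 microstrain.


esh(303) = 303 / (35 + 303) * 400
= 303 / 338 * 400
= 358.6 microstrain

358.6


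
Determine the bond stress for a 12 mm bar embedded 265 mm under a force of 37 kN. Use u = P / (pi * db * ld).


u = P / (pi * db * ld)
= 37 * 1000 / (pi * 12 * 265)
= 3.704 MPa

3.704


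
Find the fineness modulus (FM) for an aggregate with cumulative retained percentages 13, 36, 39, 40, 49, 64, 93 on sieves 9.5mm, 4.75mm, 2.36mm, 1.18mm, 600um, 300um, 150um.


FM = sum(cumulative % retained) / 100
= 334 / 100
= 3.34

3.34


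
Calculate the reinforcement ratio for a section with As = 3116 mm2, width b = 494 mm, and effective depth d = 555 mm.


rho = As / (b * d)
= 3116 / (494 * 555)
= 0.0114

0.0114


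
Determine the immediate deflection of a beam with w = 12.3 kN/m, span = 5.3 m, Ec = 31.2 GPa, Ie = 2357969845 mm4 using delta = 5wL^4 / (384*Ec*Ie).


Convert: L = 5.3 m = 5300 mm, Ec = 31.2 GPa = 31200 MPa
delta = 5 * 12.3 * 5300^4 / (384 * 31200 * 2357969845)
= 1.72 mm

1.72


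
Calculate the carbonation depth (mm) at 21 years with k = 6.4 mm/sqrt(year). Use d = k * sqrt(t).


depth = k * sqrt(t)
= 6.4 * sqrt(21)
= 29.33 mm

29.33


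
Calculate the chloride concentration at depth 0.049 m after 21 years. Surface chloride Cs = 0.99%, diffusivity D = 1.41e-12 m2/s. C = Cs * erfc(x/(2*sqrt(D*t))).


t_seconds = 21 * 365.25 * 24 * 3600 = 662709600.0 s
arg = 0.049 / (2 * sqrt(1.41e-12 * 662709600.0))
= 0.8015
erfc(0.8015) = 0.257
C = 0.99 * 0.257 = 0.2544%

0.2544


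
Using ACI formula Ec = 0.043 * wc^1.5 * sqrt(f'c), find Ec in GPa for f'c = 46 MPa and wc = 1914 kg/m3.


Ec = 0.043 * 1914^1.5 * sqrt(46) / 1000
= 24.42 GPa

24.42


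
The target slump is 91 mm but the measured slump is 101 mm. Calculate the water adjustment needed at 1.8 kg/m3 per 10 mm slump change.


Difference = 91 - 101 = -10 mm
Water adjustment = -10 * 1.8 / 10 = -1.8 kg/m3

-1.8


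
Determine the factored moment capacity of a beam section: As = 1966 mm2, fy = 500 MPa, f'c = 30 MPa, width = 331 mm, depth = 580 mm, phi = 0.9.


a = As * fy / (0.85 * f'c * b)
= 1966 * 500 / (0.85 * 30 * 331)
= 116.4623 mm
Mn = As * fy * (d - a/2) / 10^6
= 512.8988 kN-m
phi*Mn = 0.9 * 512.8988 = 461.61 kN-m

461.61


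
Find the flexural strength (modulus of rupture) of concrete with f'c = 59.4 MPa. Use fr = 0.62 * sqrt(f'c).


fr = 0.62 * sqrt(59.4)
= 4.778 MPa

4.778


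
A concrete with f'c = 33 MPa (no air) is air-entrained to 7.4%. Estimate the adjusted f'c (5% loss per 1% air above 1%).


Strength loss = (7.4 - 1) * 5 = 32.0%
f'c = 33 * (1 - 32.0/100)
= 22.44 MPa

22.44


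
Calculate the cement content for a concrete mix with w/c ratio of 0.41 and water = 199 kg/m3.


Cement = water / (w/c)
= 199 / 0.41
= 485.4 kg/m3

485.4


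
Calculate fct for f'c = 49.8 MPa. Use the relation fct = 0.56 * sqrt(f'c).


fct = 0.56 * sqrt(49.8)
= 0.56 * 7.057
= 3.952 MPa

3.952


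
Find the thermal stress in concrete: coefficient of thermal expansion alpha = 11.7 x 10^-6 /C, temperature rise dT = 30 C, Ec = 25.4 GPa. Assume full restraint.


sigma = alpha * dT * Ec
= 11.7e-6 * 30 * 25.4 * 1000
= 8.915 MPa

8.915


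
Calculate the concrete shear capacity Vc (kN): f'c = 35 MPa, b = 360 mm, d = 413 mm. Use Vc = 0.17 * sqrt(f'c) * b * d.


Vc = 0.17 * sqrt(35) * 360 * 413 / 1000
= 149.53 kN

149.53


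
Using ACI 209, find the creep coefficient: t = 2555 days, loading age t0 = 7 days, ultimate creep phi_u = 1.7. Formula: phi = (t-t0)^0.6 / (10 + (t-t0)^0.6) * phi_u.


dt = 2555 - 7 = 2548
phi = 2548^0.6 / (10 + 2548^0.6) * 1.7
= 1.559

1.559


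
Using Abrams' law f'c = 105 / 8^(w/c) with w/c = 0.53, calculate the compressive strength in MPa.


f'c = 105 / 8^0.53
= 105 / 3.01
= 34.88 MPa

34.88


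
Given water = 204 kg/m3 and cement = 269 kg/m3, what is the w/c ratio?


w/c = water / cement
w/c = 204 / 269 = 0.758

0.758


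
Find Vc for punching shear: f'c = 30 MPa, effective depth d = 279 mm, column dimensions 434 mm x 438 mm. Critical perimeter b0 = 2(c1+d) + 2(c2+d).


b0 = 2*(434 + 279) + 2*(438 + 279) = 2860 mm
Vc = 0.33 * sqrt(30) * 2860 * 279 / 1000
= 1442.26 kN

1442.26


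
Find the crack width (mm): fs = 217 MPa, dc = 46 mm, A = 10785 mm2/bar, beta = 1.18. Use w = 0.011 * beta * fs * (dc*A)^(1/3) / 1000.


w = 0.011 * beta * fs * (dc * A)^(1/3) / 1000
= 0.011 * 1.18 * 217 * (46 * 10785)^(1/3) / 1000
= 0.223 mm

0.223


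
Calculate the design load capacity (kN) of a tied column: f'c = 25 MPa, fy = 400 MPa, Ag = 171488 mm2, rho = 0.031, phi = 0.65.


Ast = rho * Ag = 0.031 * 171488 = 5316.128 mm2
phi*Pn = 0.65 * 0.80 * (0.85 * 25 * (171488 - 5316.128) + 400 * 5316.128) / 1000
= 2941.95 kN

2941.95


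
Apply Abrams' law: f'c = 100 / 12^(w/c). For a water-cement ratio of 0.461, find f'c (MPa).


f'c = 100 / 12^0.461
= 100 / 3.144
= 31.81 MPa

31.81


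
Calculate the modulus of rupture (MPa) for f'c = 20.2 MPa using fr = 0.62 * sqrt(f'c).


fr = 0.62 * sqrt(20.2)
= 2.787 MPa

2.787


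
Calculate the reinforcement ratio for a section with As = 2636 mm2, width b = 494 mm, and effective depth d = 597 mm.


rho = As / (b * d)
= 2636 / (494 * 597)
= 0.0089

0.0089


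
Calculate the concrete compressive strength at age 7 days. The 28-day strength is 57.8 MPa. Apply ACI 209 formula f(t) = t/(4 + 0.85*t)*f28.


f(7) = 7 / (4 + 0.85 * 7) * 57.8
= 7 / 9.95 * 57.8
= 40.66 MPa

40.66


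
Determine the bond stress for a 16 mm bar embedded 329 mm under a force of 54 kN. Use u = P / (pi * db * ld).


u = P / (pi * db * ld)
= 54 * 1000 / (pi * 16 * 329)
= 3.265 MPa

3.265


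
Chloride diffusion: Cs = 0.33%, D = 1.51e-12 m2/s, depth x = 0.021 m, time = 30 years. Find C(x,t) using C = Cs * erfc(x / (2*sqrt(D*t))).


t_seconds = 30 * 365.25 * 24 * 3600 = 946728000.0 s
arg = 0.021 / (2 * sqrt(1.51e-12 * 946728000.0))
= 0.2777
erfc(0.2777) = 0.6945
C = 0.33 * 0.6945 = 0.2292%

0.2292


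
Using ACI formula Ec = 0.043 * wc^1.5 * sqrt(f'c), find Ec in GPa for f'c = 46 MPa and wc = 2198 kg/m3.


Ec = 0.043 * 2198^1.5 * sqrt(46) / 1000
= 30.05 GPa

30.05


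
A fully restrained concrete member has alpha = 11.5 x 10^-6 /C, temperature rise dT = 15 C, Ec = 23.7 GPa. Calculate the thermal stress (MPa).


sigma = alpha * dT * Ec
= 11.5e-6 * 15 * 23.7 * 1000
= 4.088 MPa

4.088


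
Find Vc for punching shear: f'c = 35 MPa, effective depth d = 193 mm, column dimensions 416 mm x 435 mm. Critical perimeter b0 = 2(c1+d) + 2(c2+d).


b0 = 2*(416 + 193) + 2*(435 + 193) = 2474 mm
Vc = 0.33 * sqrt(35) * 2474 * 193 / 1000
= 932.19 kN

932.19


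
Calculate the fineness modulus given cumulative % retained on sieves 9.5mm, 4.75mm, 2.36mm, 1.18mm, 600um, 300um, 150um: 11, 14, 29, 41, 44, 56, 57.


FM = sum(cumulative % retained) / 100
= 252 / 100
= 2.52

2.52


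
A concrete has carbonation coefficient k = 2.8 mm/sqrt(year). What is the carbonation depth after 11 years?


depth = k * sqrt(t)
= 2.8 * sqrt(11)
= 9.29 mm

9.29


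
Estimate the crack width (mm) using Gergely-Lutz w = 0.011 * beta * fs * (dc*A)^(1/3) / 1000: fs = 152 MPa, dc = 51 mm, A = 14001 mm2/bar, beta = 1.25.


w = 0.011 * beta * fs * (dc * A)^(1/3) / 1000
= 0.011 * 1.25 * 152 * (51 * 14001)^(1/3) / 1000
= 0.187 mm

0.187


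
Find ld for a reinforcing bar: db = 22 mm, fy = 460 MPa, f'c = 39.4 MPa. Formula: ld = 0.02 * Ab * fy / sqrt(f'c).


Ab = pi * 22^2 / 4 = 380.133 mm2
ld = 0.02 * 380.133 * 460 / sqrt(39.4)
= 557.2 mm

557.2


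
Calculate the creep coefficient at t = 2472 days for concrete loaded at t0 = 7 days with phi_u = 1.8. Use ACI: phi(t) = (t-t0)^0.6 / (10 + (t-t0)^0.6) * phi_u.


dt = 2472 - 7 = 2465
phi = 2465^0.6 / (10 + 2465^0.6) * 1.8
= 1.648

1.648


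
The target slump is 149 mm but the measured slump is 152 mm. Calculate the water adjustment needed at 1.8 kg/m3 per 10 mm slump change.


Difference = 149 - 152 = -3 mm
Water adjustment = -3 * 1.8 / 10 = -0.5 kg/m3

-0.5


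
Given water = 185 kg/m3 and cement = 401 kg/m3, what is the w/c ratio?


w/c = water / cement
w/c = 185 / 401 = 0.461

0.461


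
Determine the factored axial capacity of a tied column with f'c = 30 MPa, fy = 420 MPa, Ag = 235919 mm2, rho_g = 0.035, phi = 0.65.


Ast = rho * Ag = 0.035 * 235919 = 8257.165 mm2
phi*Pn = 0.65 * 0.80 * (0.85 * 30 * (235919 - 8257.165) + 420 * 8257.165) / 1000
= 4822.16 kN

4822.16


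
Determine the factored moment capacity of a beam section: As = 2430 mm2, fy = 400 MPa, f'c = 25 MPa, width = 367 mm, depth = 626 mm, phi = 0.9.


a = As * fy / (0.85 * f'c * b)
= 2430 * 400 / (0.85 * 25 * 367)
= 124.6354 mm
Mn = As * fy * (d - a/2) / 10^6
= 547.8992 kN-m
phi*Mn = 0.9 * 547.8992 = 493.11 kN-m

493.11


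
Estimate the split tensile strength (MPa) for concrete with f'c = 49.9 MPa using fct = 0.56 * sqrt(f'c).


fct = 0.56 * sqrt(49.9)
= 0.56 * 7.064
= 3.956 MPa

3.956


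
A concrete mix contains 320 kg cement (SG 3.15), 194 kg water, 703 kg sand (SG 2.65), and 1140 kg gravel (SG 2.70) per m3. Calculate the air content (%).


Vol cement = 320 / (3.15 * 1000) = 0.101587 m3
Vol water = 194 / 1000 = 0.194 m3
Vol sand = 703 / (2.65 * 1000) = 0.265283 m3
Vol gravel = 1140 / (2.70 * 1000) = 0.422222 m3
Total solid + water volume = 0.983093 m3
Air = (1 - 0.983093) * 100 = 1.69%

1.69


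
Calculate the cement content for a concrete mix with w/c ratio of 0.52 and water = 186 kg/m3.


Cement = water / (w/c)
= 186 / 0.52
= 357.7 kg/m3

357.7


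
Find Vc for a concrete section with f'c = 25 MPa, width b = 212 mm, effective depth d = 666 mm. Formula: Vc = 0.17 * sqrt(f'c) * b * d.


Vc = 0.17 * sqrt(25) * 212 * 666 / 1000
= 120.01 kN

120.01


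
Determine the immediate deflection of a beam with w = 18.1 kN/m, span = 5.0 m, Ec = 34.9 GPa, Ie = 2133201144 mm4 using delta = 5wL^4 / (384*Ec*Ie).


Convert: L = 5.0 m = 5000 mm, Ec = 34.9 GPa = 34900 MPa
delta = 5 * 18.1 * 5000^4 / (384 * 34900 * 2133201144)
= 1.98 mm

1.98


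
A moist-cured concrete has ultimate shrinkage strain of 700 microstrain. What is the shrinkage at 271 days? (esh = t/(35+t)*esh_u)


esh(271) = 271 / (35 + 271) * 700
= 271 / 306 * 700
= 619.9 microstrain

619.9


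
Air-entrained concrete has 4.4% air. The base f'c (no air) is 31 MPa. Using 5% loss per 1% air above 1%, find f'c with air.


Strength loss = (4.4 - 1) * 5 = 17.0%
f'c = 31 * (1 - 17.0/100)
= 25.73 MPa

25.73


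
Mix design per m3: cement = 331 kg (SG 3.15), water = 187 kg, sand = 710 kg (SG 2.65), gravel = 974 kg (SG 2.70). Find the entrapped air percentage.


Vol cement = 331 / (3.15 * 1000) = 0.105079 m3
Vol water = 187 / 1000 = 0.187 m3
Vol sand = 710 / (2.65 * 1000) = 0.267925 m3
Vol gravel = 974 / (2.70 * 1000) = 0.360741 m3
Total solid + water volume = 0.920745 m3
Air = (1 - 0.920745) * 100 = 7.93%

7.93


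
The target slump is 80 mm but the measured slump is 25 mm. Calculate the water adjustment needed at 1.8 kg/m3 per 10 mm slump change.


Difference = 80 - 25 = 55 mm
Water adjustment = 55 * 1.8 / 10 = 9.9 kg/m3

9.9


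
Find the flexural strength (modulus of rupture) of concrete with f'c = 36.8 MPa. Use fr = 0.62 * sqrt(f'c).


fr = 0.62 * sqrt(36.8)
= 3.761 MPa

3.761


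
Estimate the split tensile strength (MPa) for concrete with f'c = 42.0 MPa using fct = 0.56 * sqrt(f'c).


fct = 0.56 * sqrt(42.0)
= 0.56 * 6.481
= 3.629 MPa

3.629


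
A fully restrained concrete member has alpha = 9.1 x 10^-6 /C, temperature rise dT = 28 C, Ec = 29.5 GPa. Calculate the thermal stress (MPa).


sigma = alpha * dT * Ec
= 9.1e-6 * 28 * 29.5 * 1000
= 7.517 MPa

7.517


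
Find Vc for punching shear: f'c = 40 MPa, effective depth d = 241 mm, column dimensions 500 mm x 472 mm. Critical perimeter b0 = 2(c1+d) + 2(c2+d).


b0 = 2*(500 + 241) + 2*(472 + 241) = 2908 mm
Vc = 0.33 * sqrt(40) * 2908 * 241 / 1000
= 1462.7 kN

1462.7


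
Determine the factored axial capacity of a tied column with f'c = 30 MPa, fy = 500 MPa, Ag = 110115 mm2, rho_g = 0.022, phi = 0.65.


Ast = rho * Ag = 0.022 * 110115 = 2422.53 mm2
phi*Pn = 0.65 * 0.80 * (0.85 * 30 * (110115 - 2422.53) + 500 * 2422.53) / 1000
= 2057.86 kN

2057.86


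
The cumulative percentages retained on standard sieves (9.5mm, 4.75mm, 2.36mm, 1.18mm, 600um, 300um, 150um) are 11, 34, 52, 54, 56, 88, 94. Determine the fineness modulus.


FM = sum(cumulative % retained) / 100
= 389 / 100
= 3.89

3.89


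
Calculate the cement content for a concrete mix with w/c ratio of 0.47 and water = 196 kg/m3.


Cement = water / (w/c)
= 196 / 0.47
= 417.0 kg/m3

417.0


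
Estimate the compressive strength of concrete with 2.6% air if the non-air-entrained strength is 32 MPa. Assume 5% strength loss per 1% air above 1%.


Strength loss = (2.6 - 1) * 5 = 8.0%
f'c = 32 * (1 - 8.0/100)
= 29.44 MPa

29.44


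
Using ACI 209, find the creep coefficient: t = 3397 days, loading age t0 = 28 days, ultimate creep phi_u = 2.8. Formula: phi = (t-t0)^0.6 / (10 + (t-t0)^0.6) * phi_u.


dt = 3397 - 28 = 3369
phi = 3369^0.6 / (10 + 3369^0.6) * 2.8
= 2.601

2.601


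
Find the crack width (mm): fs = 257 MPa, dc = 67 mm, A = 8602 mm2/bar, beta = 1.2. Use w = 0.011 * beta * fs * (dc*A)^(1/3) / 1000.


w = 0.011 * beta * fs * (dc * A)^(1/3) / 1000
= 0.011 * 1.2 * 257 * (67 * 8602)^(1/3) / 1000
= 0.282 mm

0.282


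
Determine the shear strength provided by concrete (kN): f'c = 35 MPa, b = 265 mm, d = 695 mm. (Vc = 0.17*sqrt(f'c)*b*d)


Vc = 0.17 * sqrt(35) * 265 * 695 / 1000
= 185.23 kN

185.23


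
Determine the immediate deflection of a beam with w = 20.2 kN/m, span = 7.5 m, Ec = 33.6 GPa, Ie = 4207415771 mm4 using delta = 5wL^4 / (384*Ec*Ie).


Convert: L = 7.5 m = 7500 mm, Ec = 33.6 GPa = 33600 MPa
delta = 5 * 20.2 * 7500^4 / (384 * 33600 * 4207415771)
= 5.89 mm

5.89


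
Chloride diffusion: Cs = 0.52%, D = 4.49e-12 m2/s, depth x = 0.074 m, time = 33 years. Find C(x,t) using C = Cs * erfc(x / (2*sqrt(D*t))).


t_seconds = 33 * 365.25 * 24 * 3600 = 1041400800.0 s
arg = 0.074 / (2 * sqrt(4.49e-12 * 1041400800.0))
= 0.5411
erfc(0.5411) = 0.4441
C = 0.52 * 0.4441 = 0.231%

0.231


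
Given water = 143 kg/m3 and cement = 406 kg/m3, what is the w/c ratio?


w/c = water / cement
w/c = 143 / 406 = 0.352

0.352


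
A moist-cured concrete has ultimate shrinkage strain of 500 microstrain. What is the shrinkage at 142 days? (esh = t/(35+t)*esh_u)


esh(142) = 142 / (35 + 142) * 500
= 142 / 177 * 500
= 401.1 microstrain

401.1


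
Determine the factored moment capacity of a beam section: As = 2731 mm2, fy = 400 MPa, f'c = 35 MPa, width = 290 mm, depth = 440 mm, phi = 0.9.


a = As * fy / (0.85 * f'c * b)
= 2731 * 400 / (0.85 * 35 * 290)
= 126.6184 mm
Mn = As * fy * (d - a/2) / 10^6
= 411.497 kN-m
phi*Mn = 0.9 * 411.497 = 370.35 kN-m

370.35


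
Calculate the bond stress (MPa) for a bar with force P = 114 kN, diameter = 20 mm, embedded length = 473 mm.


u = P / (pi * db * ld)
= 114 * 1000 / (pi * 20 * 473)
= 3.836 MPa

3.836


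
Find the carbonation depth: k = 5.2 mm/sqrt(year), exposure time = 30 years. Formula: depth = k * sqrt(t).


depth = k * sqrt(t)
= 5.2 * sqrt(30)
= 28.48 mm

28.48


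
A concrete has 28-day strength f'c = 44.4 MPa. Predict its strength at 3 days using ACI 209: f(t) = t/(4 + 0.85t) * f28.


f(3) = 3 / (4 + 0.85 * 3) * 44.4
= 3 / 6.55 * 44.4
= 20.34 MPa

20.34


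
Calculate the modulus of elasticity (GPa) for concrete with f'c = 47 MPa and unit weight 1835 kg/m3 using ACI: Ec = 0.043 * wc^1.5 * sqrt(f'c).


Ec = 0.043 * 1835^1.5 * sqrt(47) / 1000
= 23.17 GPa

23.17


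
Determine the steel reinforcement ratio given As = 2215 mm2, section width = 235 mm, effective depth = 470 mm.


rho = As / (b * d)
= 2215 / (235 * 470)
= 0.0201

0.0201


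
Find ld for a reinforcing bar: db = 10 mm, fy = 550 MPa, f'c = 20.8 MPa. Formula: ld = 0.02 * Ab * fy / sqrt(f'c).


Ab = pi * 10^2 / 4 = 78.54 mm2
ld = 0.02 * 78.54 * 550 / sqrt(20.8)
= 189.4 mm

189.4


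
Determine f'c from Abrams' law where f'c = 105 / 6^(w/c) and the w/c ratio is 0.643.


f'c = 105 / 6^0.643
= 105 / 3.165
= 33.18 MPa

33.18


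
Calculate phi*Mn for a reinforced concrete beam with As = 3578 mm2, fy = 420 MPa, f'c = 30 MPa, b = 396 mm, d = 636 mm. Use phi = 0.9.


a = As * fy / (0.85 * f'c * b)
= 3578 * 420 / (0.85 * 30 * 396)
= 148.8176 mm
Mn = As * fy * (d - a/2) / 10^6
= 843.9368 kN-m
phi*Mn = 0.9 * 843.9368 = 759.54 kN-m

759.54


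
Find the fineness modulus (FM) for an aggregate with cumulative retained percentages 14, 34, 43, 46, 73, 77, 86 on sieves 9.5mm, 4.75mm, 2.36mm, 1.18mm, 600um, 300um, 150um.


FM = sum(cumulative % retained) / 100
= 373 / 100
= 3.73

3.73


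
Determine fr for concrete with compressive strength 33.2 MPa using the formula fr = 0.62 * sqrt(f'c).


fr = 0.62 * sqrt(33.2)
= 3.572 MPa

3.572


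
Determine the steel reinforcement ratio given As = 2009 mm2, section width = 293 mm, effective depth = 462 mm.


rho = As / (b * d)
= 2009 / (293 * 462)
= 0.0148

0.0148


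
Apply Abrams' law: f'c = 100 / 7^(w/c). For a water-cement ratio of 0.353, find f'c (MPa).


f'c = 100 / 7^0.353
= 100 / 1.988
= 50.31 MPa

50.31


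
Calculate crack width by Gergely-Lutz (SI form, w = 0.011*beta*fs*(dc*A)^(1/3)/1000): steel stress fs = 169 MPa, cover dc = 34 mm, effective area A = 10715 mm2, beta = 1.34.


w = 0.011 * beta * fs * (dc * A)^(1/3) / 1000
= 0.011 * 1.34 * 169 * (34 * 10715)^(1/3) / 1000
= 0.178 mm

0.178


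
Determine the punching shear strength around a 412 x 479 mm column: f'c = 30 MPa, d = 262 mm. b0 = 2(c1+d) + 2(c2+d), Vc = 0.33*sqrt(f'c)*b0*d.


b0 = 2*(412 + 262) + 2*(479 + 262) = 2830 mm
Vc = 0.33 * sqrt(30) * 2830 * 262 / 1000
= 1340.18 kN

1340.18


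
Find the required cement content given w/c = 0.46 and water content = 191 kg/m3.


Cement = water / (w/c)
= 191 / 0.46
= 415.2 kg/m3

415.2


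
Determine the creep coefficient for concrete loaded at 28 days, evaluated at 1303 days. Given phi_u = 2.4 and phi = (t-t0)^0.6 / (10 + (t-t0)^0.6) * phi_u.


dt = 1303 - 28 = 1275
phi = 1275^0.6 / (10 + 1275^0.6) * 2.4
= 2.111

2.111


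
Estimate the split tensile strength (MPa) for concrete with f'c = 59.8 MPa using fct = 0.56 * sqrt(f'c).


fct = 0.56 * sqrt(59.8)
= 0.56 * 7.733
= 4.331 MPa

4.331


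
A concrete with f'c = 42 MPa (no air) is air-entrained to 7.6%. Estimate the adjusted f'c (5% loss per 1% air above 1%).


Strength loss = (7.6 - 1) * 5 = 33.0%
f'c = 42 * (1 - 33.0/100)
= 28.14 MPa

28.14


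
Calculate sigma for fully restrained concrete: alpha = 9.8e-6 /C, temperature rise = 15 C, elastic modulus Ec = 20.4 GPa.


sigma = alpha * dT * Ec
= 9.8e-6 * 15 * 20.4 * 1000
= 2.999 MPa

2.999


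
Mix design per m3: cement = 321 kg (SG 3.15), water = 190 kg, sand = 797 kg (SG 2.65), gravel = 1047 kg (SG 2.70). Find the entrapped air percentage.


Vol cement = 321 / (3.15 * 1000) = 0.101905 m3
Vol water = 190 / 1000 = 0.19 m3
Vol sand = 797 / (2.65 * 1000) = 0.300755 m3
Vol gravel = 1047 / (2.70 * 1000) = 0.387778 m3
Total solid + water volume = 0.980437 m3
Air = (1 - 0.980437) * 100 = 1.96%

1.96


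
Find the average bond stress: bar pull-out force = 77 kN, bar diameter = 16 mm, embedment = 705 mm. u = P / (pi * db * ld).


u = P / (pi * db * ld)
= 77 * 1000 / (pi * 16 * 705)
= 2.173 MPa

2.173


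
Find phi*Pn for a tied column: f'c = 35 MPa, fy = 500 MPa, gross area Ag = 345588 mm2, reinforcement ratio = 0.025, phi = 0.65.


Ast = rho * Ag = 0.025 * 345588 = 8639.7 mm2
phi*Pn = 0.65 * 0.80 * (0.85 * 35 * (345588 - 8639.7) + 500 * 8639.7) / 1000
= 7458.91 kN

7458.91


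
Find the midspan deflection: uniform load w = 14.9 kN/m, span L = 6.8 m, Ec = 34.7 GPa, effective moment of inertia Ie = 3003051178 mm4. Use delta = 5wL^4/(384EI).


Convert: L = 6.8 m = 6800 mm, Ec = 34.7 GPa = 34700 MPa
delta = 5 * 14.9 * 6800^4 / (384 * 34700 * 3003051178)
= 3.98 mm

3.98


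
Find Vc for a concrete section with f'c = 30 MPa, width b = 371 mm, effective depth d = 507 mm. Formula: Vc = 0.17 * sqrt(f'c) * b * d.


Vc = 0.17 * sqrt(30) * 371 * 507 / 1000
= 175.14 kN

175.14


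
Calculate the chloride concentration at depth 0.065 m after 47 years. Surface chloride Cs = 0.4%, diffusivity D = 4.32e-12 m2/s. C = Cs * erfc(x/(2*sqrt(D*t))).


t_seconds = 47 * 365.25 * 24 * 3600 = 1483207200.0 s
arg = 0.065 / (2 * sqrt(4.32e-12 * 1483207200.0))
= 0.406
erfc(0.406) = 0.5658
C = 0.4 * 0.5658 = 0.2263%

0.2263


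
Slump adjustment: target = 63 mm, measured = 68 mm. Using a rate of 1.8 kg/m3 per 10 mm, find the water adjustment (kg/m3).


Difference = 63 - 68 = -5 mm
Water adjustment = -5 * 1.8 / 10 = -0.9 kg/m3

-0.9


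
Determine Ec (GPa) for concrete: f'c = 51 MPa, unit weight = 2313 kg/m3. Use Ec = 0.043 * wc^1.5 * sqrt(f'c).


Ec = 0.043 * 2313^1.5 * sqrt(51) / 1000
= 34.16 GPa

34.16


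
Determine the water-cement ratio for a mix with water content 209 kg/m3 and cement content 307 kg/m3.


w/c = water / cement
w/c = 209 / 307 = 0.681

0.681


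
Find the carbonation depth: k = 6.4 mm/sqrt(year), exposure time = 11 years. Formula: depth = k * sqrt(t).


depth = k * sqrt(t)
= 6.4 * sqrt(11)
= 21.23 mm

21.23


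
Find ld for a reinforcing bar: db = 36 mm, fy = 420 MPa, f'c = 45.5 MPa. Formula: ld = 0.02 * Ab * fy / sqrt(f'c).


Ab = pi * 36^2 / 4 = 1017.876 mm2
ld = 0.02 * 1017.876 * 420 / sqrt(45.5)
= 1267.6 mm

1267.6


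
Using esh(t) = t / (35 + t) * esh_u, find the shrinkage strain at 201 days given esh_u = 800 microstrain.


esh(201) = 201 / (35 + 201) * 800
= 201 / 236 * 800
= 681.4 microstrain

681.4


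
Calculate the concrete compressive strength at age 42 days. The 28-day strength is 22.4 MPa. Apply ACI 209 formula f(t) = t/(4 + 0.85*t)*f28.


f(42) = 42 / (4 + 0.85 * 42) * 22.4
= 42 / 39.7 * 22.4
= 23.7 MPa

23.7


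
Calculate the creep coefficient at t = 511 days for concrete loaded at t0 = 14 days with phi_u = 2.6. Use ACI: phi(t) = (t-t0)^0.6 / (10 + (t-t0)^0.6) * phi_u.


dt = 511 - 14 = 497
phi = 497^0.6 / (10 + 497^0.6) * 2.6
= 2.095

2.095


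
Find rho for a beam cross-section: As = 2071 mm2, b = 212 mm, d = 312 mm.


rho = As / (b * d)
= 2071 / (212 * 312)
= 0.0313

0.0313


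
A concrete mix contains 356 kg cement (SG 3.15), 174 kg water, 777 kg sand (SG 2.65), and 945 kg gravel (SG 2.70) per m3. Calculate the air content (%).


Vol cement = 356 / (3.15 * 1000) = 0.113016 m3
Vol water = 174 / 1000 = 0.174 m3
Vol sand = 777 / (2.65 * 1000) = 0.293208 m3
Vol gravel = 945 / (2.70 * 1000) = 0.35 m3
Total solid + water volume = 0.930223 m3
Air = (1 - 0.930223) * 100 = 6.98%

6.98


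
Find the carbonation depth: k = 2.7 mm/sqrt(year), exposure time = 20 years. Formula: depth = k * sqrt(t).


depth = k * sqrt(t)
= 2.7 * sqrt(20)
= 12.07 mm

12.07


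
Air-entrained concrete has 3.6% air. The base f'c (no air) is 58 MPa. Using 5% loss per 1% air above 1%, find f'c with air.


Strength loss = (3.6 - 1) * 5 = 13.0%
f'c = 58 * (1 - 13.0/100)
= 50.46 MPa

50.46


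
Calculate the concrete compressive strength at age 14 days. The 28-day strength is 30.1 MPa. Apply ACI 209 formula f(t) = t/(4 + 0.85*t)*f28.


f(14) = 14 / (4 + 0.85 * 14) * 30.1
= 14 / 15.9 * 30.1
= 26.5 MPa

26.5


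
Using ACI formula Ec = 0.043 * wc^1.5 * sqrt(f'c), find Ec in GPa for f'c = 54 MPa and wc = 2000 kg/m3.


Ec = 0.043 * 2000^1.5 * sqrt(54) / 1000
= 28.26 GPa

28.26


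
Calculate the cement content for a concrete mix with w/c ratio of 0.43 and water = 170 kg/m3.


Cement = water / (w/c)
= 170 / 0.43
= 395.3 kg/m3

395.3


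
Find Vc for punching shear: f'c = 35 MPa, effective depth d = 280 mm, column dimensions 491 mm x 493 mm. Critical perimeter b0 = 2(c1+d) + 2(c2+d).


b0 = 2*(491 + 280) + 2*(493 + 280) = 3088 mm
Vc = 0.33 * sqrt(35) * 3088 * 280 / 1000
= 1688.04 kN

1688.04


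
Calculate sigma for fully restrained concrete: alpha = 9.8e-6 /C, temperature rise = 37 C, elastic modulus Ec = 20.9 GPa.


sigma = alpha * dT * Ec
= 9.8e-6 * 37 * 20.9 * 1000
= 7.578 MPa

7.578


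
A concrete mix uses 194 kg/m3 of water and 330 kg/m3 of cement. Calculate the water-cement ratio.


w/c = water / cement
w/c = 194 / 330 = 0.588

0.588


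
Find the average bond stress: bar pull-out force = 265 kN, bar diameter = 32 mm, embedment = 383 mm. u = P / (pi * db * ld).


u = P / (pi * db * ld)
= 265 * 1000 / (pi * 32 * 383)
= 6.883 MPa

6.883


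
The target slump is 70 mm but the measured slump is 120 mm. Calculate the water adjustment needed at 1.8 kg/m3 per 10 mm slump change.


Difference = 70 - 120 = -50 mm
Water adjustment = -50 * 1.8 / 10 = -9.0 kg/m3

-9.0


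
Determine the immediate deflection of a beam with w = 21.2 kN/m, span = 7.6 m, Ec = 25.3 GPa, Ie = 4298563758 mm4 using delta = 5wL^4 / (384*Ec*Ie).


Convert: L = 7.6 m = 7600 mm, Ec = 25.3 GPa = 25300 MPa
delta = 5 * 21.2 * 7600^4 / (384 * 25300 * 4298563758)
= 8.47 mm

8.47


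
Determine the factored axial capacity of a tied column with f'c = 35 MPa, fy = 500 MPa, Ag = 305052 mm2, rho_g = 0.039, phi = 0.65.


Ast = rho * Ag = 0.039 * 305052 = 11897.028 mm2
phi*Pn = 0.65 * 0.80 * (0.85 * 35 * (305052 - 11897.028) + 500 * 11897.028) / 1000
= 7628.33 kN

7628.33


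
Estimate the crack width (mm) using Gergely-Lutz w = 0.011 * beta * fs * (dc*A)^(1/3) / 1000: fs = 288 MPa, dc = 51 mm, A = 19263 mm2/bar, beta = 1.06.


w = 0.011 * beta * fs * (dc * A)^(1/3) / 1000
= 0.011 * 1.06 * 288 * (51 * 19263)^(1/3) / 1000
= 0.334 mm

0.334


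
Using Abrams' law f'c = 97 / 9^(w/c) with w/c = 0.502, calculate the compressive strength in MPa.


f'c = 97 / 9^0.502
= 97 / 3.013
= 32.19 MPa

32.19


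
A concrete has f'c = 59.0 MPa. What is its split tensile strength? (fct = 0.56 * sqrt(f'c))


fct = 0.56 * sqrt(59.0)
= 0.56 * 7.681
= 4.301 MPa

4.301


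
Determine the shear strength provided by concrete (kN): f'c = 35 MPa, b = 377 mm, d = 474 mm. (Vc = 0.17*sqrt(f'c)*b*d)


Vc = 0.17 * sqrt(35) * 377 * 474 / 1000
= 179.72 kN

179.72


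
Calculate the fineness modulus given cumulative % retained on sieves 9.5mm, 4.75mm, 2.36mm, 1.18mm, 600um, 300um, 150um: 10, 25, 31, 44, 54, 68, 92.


FM = sum(cumulative % retained) / 100
= 324 / 100
= 3.24

3.24


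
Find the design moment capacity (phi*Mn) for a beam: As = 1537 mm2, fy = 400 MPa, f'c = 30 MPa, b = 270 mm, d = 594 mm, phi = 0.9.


a = As * fy / (0.85 * f'c * b)
= 1537 * 400 / (0.85 * 30 * 270)
= 89.2956 mm
Mn = As * fy * (d - a/2) / 10^6
= 337.7417 kN-m
phi*Mn = 0.9 * 337.7417 = 303.97 kN-m

303.97
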